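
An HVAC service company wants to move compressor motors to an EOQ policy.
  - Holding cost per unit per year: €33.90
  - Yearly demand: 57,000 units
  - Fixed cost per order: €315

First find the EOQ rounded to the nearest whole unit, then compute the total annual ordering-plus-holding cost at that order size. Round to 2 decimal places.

€34,890.53

EOQ = √(2DS/H) = √(2 × 57,000 × 315 / 33.9)
    = √(1,059,292.04) ≈ 1,029.22 → Q = 1,029 units
Annual ordering cost = (D/Q)·S = (57,000/1,029) × 315 = €17,448.98
Annual holding cost  = (Q/2)·H = (1,029/2) × 33.9 = €17,441.55
Total = €17,448.98 + €17,441.55 = €34,890.53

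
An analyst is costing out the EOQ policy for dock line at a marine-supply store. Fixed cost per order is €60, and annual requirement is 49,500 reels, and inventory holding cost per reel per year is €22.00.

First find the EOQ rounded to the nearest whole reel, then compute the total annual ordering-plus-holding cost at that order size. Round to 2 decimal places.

€11,431.54

Q* = √(2·D·S / H) = √(2·49,500·60 / 22) = √270,000.0 ≈ 519.62 → Q = 520 reels
Annual ordering cost = (D/Q)·S = (49,500/520) × 60 = €5,711.54
Annual holding cost  = (Q/2)·H = (520/2) × 22 = €5,720.00
Total = €5,711.54 + €5,720.00 = €11,431.54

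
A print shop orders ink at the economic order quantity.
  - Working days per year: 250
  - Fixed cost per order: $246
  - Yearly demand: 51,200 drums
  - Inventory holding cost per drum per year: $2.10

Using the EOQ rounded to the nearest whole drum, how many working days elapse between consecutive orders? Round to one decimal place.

Q* = √(2·D·S / H) = √(2·51,200·246 / 2.1) = √11,995,428.6 ≈ 3,463.44 → Q = 3,463 drums
Days between orders = 250 / (D/Q) = 250 / 14.785 ≈ 16.909

16.9 days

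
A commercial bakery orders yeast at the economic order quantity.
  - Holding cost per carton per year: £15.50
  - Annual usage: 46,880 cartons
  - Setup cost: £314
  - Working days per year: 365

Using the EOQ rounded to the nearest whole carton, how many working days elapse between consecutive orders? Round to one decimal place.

10.7 days

EOQ = √(2DS/H) = √(2 × 46,880 × 314 / 15.5)
    = √(1,899,396.13) ≈ 1,378.19 → Q = 1,378 cartons
T = Q/D × 365 days = 1,378/46,880 × 365 = 10.729 days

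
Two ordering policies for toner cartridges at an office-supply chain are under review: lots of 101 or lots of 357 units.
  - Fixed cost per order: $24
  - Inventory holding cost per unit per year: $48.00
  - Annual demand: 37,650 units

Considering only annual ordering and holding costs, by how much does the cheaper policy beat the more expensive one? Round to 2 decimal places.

$271.44

Annual cost at Q: ordering D·S/Q plus holding Q·H/2.
TC(101) = (37,650/101)×24 + (101/2)×48 = $11,370.53
TC(357) = (37,650/357)×24 + (357/2)×48 = $11,099.09
Lots of 357 are cheaper by $271.44.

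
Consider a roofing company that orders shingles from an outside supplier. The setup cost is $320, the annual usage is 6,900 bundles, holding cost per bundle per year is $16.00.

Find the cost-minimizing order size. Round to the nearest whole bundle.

525 bundles

EOQ = √(2DS/H) = √(2 × 6,900 × 320 / 16)
    = √(276,000.00) ≈ 525.36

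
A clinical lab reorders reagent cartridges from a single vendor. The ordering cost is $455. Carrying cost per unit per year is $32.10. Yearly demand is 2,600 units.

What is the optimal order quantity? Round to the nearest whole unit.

Q* = √(2·D·S / H) = √(2·2,600·455 / 32.1) = √73,707.2 ≈ 271.49

271 units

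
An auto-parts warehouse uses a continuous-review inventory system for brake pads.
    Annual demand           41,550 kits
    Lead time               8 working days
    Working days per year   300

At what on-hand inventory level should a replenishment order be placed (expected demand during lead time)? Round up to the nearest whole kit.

Daily demand d = 41,550 / 300 = 138.500 kits/day
Demand during lead time = 138.500 × 8 = 1,108.00
Reorder point = 1,108.00 → round up

1,108 kits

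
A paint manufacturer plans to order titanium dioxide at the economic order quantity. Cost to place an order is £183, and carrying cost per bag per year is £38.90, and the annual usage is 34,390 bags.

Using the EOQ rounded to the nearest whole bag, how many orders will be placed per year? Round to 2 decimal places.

60.44 orders per year

Q* = √(2·D·S / H) = √(2·34,390·183 / 38.9) = √323,566.6 ≈ 568.83 → Q = 569
Orders per year = D/Q = 34,390 / 569 = 60.439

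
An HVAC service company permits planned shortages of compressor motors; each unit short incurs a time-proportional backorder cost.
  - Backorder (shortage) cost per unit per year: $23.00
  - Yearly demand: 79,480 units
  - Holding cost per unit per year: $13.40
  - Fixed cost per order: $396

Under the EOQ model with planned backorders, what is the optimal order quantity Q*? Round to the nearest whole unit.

2,727 units

Q* = √(2DS/H) · √((H + b)/b)
   = √(2 × 79,480 × 396 / 13.4) · √((13.4 + 23) / 23)
   = 2,167.400 × 1.2580 ≈ 2,726.63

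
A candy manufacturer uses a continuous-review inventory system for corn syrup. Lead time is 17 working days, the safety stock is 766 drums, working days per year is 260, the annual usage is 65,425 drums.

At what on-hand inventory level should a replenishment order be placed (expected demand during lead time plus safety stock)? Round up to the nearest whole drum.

Daily demand d = 65,425 / 260 = 251.635 drums/day
Demand during lead time = 251.635 × 17 = 4,277.79
Reorder point = 4,277.79 + 766 = 5,043.79 → round up

5,044 drums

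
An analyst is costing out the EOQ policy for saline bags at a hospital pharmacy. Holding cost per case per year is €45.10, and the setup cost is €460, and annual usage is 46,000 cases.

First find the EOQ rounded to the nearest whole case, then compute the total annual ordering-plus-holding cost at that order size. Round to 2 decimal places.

EOQ = √(2DS/H) = √(2 × 46,000 × 460 / 45.1)
    = √(938,359.20) ≈ 968.69 → Q = 969 cases
Annual ordering cost = (D/Q)·S = (46,000/969) × 460 = €21,836.95
Annual holding cost  = (Q/2)·H = (969/2) × 45.1 = €21,850.95
Total = €21,836.95 + €21,850.95 = €43,687.90

€43,687.90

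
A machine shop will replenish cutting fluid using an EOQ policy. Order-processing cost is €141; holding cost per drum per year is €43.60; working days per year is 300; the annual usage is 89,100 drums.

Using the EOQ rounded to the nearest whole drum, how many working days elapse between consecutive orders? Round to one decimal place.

2.6 days

Optimal lot size Q* = (2 × 89,100 × €141 / €43.6)^½ ≈ 759.14 → Q = 759 drums
T = Q/D × 300 days = 759/89,100 × 300 = 2.556 days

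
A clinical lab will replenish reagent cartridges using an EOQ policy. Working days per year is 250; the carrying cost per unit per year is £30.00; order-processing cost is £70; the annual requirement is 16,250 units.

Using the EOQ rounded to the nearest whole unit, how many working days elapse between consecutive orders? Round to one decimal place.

Optimal lot size Q* = (2 × 16,250 × £70 / £30)^½ ≈ 275.38 → Q = 275 units
Cycle time = (working days × Q)/D = (250 × 275) / 16,250 = 4.231 days

4.2 days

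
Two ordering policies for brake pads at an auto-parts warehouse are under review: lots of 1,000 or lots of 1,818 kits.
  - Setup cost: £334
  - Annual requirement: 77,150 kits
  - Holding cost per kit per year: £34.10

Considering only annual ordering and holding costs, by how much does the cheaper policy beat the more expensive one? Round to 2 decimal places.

£2,352.67

For each Q, cost = (D/Q)·S + (Q/2)·H.
TC(1,000) = (77,150/1,000)×334 + (1,000/2)×34.1 = £42,818.10
TC(1,818) = (77,150/1,818)×334 + (1,818/2)×34.1 = £45,170.77
|ΔTC| = |£42,818.10 − £45,170.77| = £2,352.67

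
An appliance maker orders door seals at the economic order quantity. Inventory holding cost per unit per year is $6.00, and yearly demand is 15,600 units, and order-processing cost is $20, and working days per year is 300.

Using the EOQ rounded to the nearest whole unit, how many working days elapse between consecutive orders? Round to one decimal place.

6.2 days

2DS/H = 2·15,600·20/6 = 104,000.00
EOQ = √104,000.00 ≈ 322.49 → Q = 322 units
Days between orders = 300 / (D/Q) = 300 / 48.447 ≈ 6.192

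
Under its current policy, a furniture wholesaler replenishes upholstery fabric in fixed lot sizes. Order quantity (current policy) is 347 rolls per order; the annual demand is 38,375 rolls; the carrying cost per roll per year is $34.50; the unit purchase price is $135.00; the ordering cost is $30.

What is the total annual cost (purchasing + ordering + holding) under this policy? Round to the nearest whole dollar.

Orders/yr = 38,375/347 = 110.591; ordering cost = 110.591 × $30 = $3,317.72
Average inventory = 347/2 = 173.5; holding cost = 173.5 × $34.5 = $5,985.75
Purchase cost = D·C = 38,375 × 135 = $5,180,625.00
Total = $3,317.72 + $5,985.75 + $5,180,625.00 = $5,189,928.47

$5,189,928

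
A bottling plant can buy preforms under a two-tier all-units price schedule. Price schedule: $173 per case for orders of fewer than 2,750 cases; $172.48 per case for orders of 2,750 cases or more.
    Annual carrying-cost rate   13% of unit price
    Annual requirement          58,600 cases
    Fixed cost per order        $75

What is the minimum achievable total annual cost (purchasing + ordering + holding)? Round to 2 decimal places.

H₁ = 13%×$173 = $22.4900;  H₂ = 13%×$172.48 = $22.4224
EOQ₁ = √(2×58,600×75/22.4900) = 625.17  (< 2,750, feasible at tier 1)
EOQ₂ = √(2×58,600×75/22.4224) = 626.11  (< 2,750 → use Q = 2,750 at tier-2 price)
TC(tier 1 (EOQ₁), Q≈625.2) = $10,151,860.12
TC(tier 2, Q≈2,750.0) = $10,139,756.98
Minimum at tier 2: $10,139,756.98

$10,139,756.98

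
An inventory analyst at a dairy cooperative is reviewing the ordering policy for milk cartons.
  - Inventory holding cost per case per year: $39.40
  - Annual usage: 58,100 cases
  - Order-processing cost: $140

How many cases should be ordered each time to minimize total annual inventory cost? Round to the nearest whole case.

643 cases

Q* = √(2·D·S / H) = √(2·58,100·140 / 39.4) = √412,893.4 ≈ 642.57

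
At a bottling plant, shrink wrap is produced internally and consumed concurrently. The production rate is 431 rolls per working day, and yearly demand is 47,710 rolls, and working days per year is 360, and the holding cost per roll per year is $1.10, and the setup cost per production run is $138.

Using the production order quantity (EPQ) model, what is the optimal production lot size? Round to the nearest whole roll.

d = 47,710/360 = 132.5278 rolls/day;  effective holding cost H(1 − d/p) = 1.1·(1 − 132.5278/431) = 0.76176
Q* = √(2DS / H_eff) = √(2·47,710·138 / 0.76176) ≈ 4,157.67

4,158 rolls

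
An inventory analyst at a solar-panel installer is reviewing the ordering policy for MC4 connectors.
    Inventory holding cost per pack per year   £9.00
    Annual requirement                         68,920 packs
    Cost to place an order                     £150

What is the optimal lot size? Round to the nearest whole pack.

Optimal lot size Q* = (2 × 68,920 × £150 / £9)^½ ≈ 1,515.70

1,516 packs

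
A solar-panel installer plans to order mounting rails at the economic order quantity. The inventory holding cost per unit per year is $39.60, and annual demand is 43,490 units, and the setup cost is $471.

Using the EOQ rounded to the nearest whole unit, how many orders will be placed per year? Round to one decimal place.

Q* = √(2·D·S / H) = √(2·43,490·471 / 39.6) = √1,034,534.8 ≈ 1,017.12 → Q = 1,017
N = D/Q = 43,490/1,017 ≈ 42.763 orders/yr

42.8 orders per year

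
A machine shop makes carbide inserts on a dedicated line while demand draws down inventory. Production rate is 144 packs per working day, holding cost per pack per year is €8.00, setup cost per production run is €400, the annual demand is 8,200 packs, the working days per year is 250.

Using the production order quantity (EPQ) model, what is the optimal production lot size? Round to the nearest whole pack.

d = 8,200/250 = 32.8000 packs/day;  effective holding cost H(1 − d/p) = 8·(1 − 32.8000/144) = 6.17778
Q* = √(2DS / H_eff) = √(2·8,200·400 / 6.17778) ≈ 1,030.47

1,030 packs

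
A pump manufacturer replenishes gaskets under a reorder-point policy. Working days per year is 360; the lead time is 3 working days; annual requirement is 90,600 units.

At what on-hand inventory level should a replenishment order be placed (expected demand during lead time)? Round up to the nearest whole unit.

Daily demand d = 90,600 / 360 = 251.667 units/day
Demand during lead time = 251.667 × 3 = 755.00
Reorder point = 755.00 → round up

755 units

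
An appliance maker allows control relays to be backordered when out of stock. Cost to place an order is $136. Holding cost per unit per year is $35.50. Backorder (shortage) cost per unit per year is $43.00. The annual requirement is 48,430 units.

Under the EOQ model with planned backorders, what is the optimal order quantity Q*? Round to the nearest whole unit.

Basic EOQ = √(2·48,430·136/35.5) = 609.155
Backorder adjustment √((H+b)/b) = √((35.5+43)/43) = 1.3511
Q* = 609.155 × 1.3511 ≈ 823.05

823 units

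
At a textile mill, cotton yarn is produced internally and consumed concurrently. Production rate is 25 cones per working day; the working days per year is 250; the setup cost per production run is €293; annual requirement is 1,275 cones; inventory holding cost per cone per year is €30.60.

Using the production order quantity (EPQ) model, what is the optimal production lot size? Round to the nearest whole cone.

175 cones

Daily demand d = 1,275/250 = 5.100; p = 25; 1 − d/p = 0.79600
EPQ = √(2DS / (H(1 − d/p)))
    = √(2 × 1,275 × 293 / (30.6 × 0.79600)) ≈ 175.14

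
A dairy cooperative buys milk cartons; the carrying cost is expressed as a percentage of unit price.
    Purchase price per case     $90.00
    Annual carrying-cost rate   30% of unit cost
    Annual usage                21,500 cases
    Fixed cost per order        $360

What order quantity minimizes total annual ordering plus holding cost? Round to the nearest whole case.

Holding cost per case per year: H = 30% × $90 = $27.0000
Q* = √(2·D·S / H) = √(2·21,500·360 / 27) = √573,333.3 ≈ 757.19

757 cases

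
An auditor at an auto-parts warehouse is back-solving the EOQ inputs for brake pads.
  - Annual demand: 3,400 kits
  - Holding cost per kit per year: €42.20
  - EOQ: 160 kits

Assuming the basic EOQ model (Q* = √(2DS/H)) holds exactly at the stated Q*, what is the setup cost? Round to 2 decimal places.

From Q* = √(2DS/H) ⇒ Q*² = 2DS/H.
S = Q²H / (2D) = 160² × 42.2 / (2 × 3,400) = 158.8706

€158.87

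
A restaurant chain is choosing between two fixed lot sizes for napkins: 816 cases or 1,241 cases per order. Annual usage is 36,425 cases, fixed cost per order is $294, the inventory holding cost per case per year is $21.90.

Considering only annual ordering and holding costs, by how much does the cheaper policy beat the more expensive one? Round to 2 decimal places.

For each Q, cost = (D/Q)·S + (Q/2)·H.
TC(816) = (36,425/816)×294 + (816/2)×21.9 = $22,058.91
TC(1,241) = (36,425/1,241)×294 + (1,241/2)×21.9 = $22,218.24
|ΔTC| = |$22,058.91 − $22,218.24| = $159.33

$159.33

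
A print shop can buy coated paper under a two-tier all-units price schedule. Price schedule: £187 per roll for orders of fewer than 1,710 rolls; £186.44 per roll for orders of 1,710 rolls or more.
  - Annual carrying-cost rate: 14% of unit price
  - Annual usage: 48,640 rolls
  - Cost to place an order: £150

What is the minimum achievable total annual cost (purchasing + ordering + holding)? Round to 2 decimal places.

H₁ = 14%×£187 = £26.1800;  H₂ = 14%×£186.44 = £26.1016
EOQ₁ = √(2×48,640×150/26.1800) = 746.57  (< 1,710, feasible at tier 1)
EOQ₂ = √(2×48,640×150/26.1016) = 747.69  (< 1,710 → use Q = 1,710 at tier-2 price)
TC(tier 1 (EOQ₁), Q≈746.6) = £9,115,225.30
TC(tier 2, Q≈1,710.0) = £9,095,025.13
Minimum at tier 2: £9,095,025.13

£9,095,025.13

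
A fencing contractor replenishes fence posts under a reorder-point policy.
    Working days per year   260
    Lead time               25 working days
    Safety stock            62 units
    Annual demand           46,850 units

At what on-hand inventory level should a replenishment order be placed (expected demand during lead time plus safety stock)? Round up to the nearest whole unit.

4,567 units

Daily demand d = 46,850 / 260 = 180.192 units/day
Demand during lead time = 180.192 × 25 = 4,504.81
Reorder point = 4,504.81 + 62 = 4,566.81 → round up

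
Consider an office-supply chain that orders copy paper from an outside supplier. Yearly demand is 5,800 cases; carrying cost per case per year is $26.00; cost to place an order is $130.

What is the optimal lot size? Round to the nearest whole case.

241 cases

EOQ = √(2DS/H) = √(2 × 5,800 × 130 / 26)
    = √(58,000.00) ≈ 240.83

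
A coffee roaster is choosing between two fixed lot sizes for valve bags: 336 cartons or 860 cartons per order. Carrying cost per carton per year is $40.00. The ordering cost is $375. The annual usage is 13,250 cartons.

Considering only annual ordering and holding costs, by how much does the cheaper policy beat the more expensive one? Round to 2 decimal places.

$1,469.67

Annual cost at Q: ordering D·S/Q plus holding Q·H/2.
TC(336) = (13,250/336)×375 + (336/2)×40 = $21,507.95
TC(860) = (13,250/860)×375 + (860/2)×40 = $22,977.62
Lots of 336 are cheaper by $1,469.67.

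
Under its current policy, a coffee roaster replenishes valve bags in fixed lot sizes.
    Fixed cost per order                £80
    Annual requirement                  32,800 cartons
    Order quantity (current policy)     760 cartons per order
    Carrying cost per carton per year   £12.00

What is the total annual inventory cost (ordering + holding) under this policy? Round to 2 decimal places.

£8,012.63

Orders/yr = 32,800/760 = 43.158; ordering cost = 43.158 × £80 = £3,452.63
Average inventory = 760/2 = 380; holding cost = 380 × £12 = £4,560.00
Total = £3,452.63 + £4,560.00 = £8,012.63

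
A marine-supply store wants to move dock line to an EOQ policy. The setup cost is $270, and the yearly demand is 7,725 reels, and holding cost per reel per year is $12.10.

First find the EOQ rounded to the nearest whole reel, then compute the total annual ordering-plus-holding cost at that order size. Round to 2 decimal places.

Optimal lot size Q* = (2 × 7,725 × $270 / $12.1)^½ ≈ 587.16 → Q = 587 reels
Orders/yr = 7,725/587 = 13.160; ordering cost = 13.160 × $270 = $3,553.24
Average inventory = 587/2 = 293.5; holding cost = 293.5 × $12.1 = $3,551.35
Total = $3,553.24 + $3,551.35 = $7,104.59

$7,104.59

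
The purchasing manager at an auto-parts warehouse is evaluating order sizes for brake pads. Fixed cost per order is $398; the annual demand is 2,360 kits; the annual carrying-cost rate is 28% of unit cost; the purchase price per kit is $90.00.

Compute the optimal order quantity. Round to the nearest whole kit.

Carrying cost H = $90 × 28% = $25.2000/kit/yr
Optimal lot size Q* = (2 × 2,360 × $398 / $25.2)^½ ≈ 273.03

273 kits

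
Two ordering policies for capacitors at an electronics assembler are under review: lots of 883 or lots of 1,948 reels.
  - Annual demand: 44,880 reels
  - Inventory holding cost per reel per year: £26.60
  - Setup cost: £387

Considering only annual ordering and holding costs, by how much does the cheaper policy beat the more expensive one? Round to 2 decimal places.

£3,410.66

Annual cost at Q: ordering D·S/Q plus holding Q·H/2.
TC(883) = (44,880/883)×387 + (883/2)×26.6 = £31,413.84
TC(1,948) = (44,880/1,948)×387 + (1,948/2)×26.6 = £34,824.50
|ΔTC| = |£31,413.84 − £34,824.50| = £3,410.66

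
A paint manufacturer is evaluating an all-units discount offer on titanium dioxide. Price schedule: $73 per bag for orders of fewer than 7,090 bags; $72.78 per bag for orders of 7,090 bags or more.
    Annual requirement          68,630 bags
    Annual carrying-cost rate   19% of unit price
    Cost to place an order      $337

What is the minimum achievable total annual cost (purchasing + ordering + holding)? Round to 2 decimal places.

$5,035,319.42

H₁ = 19%×$73 = $13.8700;  H₂ = 19%×$72.78 = $13.8282
EOQ₁ = √(2×68,630×337/13.8700) = 1,826.20  (< 7,090, feasible at tier 1)
EOQ₂ = √(2×68,630×337/13.8282) = 1,828.96  (< 7,090 → use Q = 7,090 at tier-2 price)
TC(tier 1 (EOQ₁), Q≈1,826.2) = $5,035,319.42
TC(tier 2, Q≈7,090.0) = $5,047,174.47
Minimum at tier 1 (EOQ₁): $5,035,319.42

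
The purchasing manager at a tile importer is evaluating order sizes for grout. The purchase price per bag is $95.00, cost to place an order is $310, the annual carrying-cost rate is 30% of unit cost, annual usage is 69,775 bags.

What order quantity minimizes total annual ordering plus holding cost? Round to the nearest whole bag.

H = i·C = 0.3 × $95 = $28.5000 per bag-year
2DS/H = 2·69,775·310/28.5 = 1,517,912.28
EOQ = √1,517,912.28 ≈ 1,232.04

1,232 bags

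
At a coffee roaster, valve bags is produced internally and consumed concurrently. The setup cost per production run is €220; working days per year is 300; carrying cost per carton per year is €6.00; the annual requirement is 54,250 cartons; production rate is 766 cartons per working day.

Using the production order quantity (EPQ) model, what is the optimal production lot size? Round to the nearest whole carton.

2,282 cartons

d = 54,250/300 = 180.8333 cartons/day;  effective holding cost H(1 − d/p) = 6·(1 − 180.8333/766) = 4.58355
Q* = √(2DS / H_eff) = √(2·54,250·220 / 4.58355) ≈ 2,282.05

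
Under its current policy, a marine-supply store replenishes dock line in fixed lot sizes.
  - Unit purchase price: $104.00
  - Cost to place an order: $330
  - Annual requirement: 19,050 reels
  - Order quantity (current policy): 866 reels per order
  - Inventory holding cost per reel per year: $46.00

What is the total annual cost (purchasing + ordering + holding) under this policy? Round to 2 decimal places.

$2,008,377.24

Ordering: D/Q × S = 19,050/866 × $330 = $7,259.24
Holding:  Q/2 × H = 866/2 × $46 = $19,918.00
Purchase cost = D·C = 19,050 × 104 = $1,981,200.00
Total = $7,259.24 + $19,918.00 + $1,981,200.00 = $2,008,377.24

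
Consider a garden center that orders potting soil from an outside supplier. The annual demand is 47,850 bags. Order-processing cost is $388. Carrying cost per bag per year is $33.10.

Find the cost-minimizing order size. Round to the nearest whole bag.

EOQ = √(2DS/H) = √(2 × 47,850 × 388 / 33.1)
    = √(1,121,800.60) ≈ 1,059.15

1,059 bags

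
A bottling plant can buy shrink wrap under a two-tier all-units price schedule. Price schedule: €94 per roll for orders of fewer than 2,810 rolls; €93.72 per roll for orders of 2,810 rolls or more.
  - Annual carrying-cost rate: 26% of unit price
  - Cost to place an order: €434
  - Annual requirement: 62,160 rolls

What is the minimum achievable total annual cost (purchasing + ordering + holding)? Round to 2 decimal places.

H₁ = 26%×€94 = €24.4400;  H₂ = 26%×€93.72 = €24.3672
EOQ₁ = √(2×62,160×434/24.4400) = 1,485.82  (< 2,810, feasible at tier 1)
EOQ₂ = √(2×62,160×434/24.3672) = 1,488.03  (< 2,810 → use Q = 2,810 at tier-2 price)
TC(tier 1 (EOQ₁), Q≈1,485.8) = €5,879,353.32
TC(tier 2, Q≈2,810.0) = €5,869,471.63
Minimum at tier 2: €5,869,471.63

€5,869,471.63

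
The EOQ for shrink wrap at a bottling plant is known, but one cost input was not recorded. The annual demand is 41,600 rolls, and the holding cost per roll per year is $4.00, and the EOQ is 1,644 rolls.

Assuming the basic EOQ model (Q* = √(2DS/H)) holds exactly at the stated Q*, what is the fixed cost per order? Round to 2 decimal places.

From Q* = √(2DS/H) ⇒ Q*² = 2DS/H.
S = Q²H / (2D) = 1,644² × 4 / (2 × 41,600) = 129.9392

$129.94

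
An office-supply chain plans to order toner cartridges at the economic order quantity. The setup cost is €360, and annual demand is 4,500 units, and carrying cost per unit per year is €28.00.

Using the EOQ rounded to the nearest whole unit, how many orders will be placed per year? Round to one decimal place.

13.2 orders per year

Optimal lot size Q* = (2 × 4,500 × €360 / €28)^½ ≈ 340.17 → Q = 340
Orders per year = D/Q = 4,500 / 340 = 13.235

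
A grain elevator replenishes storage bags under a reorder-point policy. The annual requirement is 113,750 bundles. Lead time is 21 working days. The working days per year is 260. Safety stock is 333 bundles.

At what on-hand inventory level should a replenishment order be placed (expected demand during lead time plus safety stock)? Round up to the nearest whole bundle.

Daily demand d = 113,750 / 260 = 437.500 bundles/day
Demand during lead time = 437.500 × 21 = 9,187.50
Reorder point = 9,187.50 + 333 = 9,520.50 → round up

9,521 bundles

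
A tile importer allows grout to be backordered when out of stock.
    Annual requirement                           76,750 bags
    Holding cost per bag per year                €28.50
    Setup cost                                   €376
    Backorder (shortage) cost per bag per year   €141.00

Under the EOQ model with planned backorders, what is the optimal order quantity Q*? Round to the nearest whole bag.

1,560 bags

Q* = √(2DS/H) · √((H + b)/b)
   = √(2 × 76,750 × 376 / 28.5) · √((28.5 + 141) / 141)
   = 1,423.068 × 1.0964 ≈ 1,560.27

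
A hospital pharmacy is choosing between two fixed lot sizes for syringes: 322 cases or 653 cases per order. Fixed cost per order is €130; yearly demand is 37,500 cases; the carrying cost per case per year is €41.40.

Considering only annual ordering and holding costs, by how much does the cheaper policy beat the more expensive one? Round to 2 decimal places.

TC(Q) = (D/Q)S + (Q/2)H
TC(322) = (37,500/322)×130 + (322/2)×41.4 = €21,805.15
TC(653) = (37,500/653)×130 + (653/2)×41.4 = €20,982.64
Cheaper: Q = 653.  Difference = €822.51

€822.51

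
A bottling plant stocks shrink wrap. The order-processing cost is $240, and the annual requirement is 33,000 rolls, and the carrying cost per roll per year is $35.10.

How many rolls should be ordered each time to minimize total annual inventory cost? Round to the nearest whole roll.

672 rolls

Q* = √(2·D·S / H) = √(2·33,000·240 / 35.1) = √451,282.1 ≈ 671.78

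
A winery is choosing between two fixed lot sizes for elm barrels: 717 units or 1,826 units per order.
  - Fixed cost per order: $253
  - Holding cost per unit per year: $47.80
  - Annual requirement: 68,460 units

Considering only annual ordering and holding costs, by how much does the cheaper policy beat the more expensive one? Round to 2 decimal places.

$11,833.79

Annual cost at Q: ordering D·S/Q plus holding Q·H/2.
TC(717) = (68,460/717)×253 + (717/2)×47.8 = $41,293.04
TC(1,826) = (68,460/1,826)×253 + (1,826/2)×47.8 = $53,126.82
|ΔTC| = |$41,293.04 − $53,126.82| = $11,833.79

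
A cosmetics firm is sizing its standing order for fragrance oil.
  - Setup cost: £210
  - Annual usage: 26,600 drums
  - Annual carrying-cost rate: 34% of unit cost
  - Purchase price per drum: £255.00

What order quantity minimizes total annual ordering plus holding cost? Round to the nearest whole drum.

Carrying cost H = £255 × 34% = £86.7000/drum/yr
EOQ = √(2DS/H) = √(2 × 26,600 × 210 / 86.7)
    = √(128,858.13) ≈ 358.97

359 drums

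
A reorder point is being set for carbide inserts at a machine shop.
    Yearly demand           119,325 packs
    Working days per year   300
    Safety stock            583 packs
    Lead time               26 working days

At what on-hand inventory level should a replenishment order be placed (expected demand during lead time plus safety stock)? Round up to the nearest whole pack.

10,925 packs

Daily demand d = 119,325 / 300 = 397.750 packs/day
Demand during lead time = 397.750 × 26 = 10,341.50
Reorder point = 10,341.50 + 583 = 10,924.50 → round up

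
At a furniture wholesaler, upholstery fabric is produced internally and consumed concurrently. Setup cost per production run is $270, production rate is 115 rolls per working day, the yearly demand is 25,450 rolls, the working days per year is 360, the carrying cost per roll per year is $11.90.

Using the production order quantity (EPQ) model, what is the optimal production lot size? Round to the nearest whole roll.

Daily demand d = 25,450/360 = 70.694; p = 115; 1 − d/p = 0.38527
EPQ = √(2DS / (H(1 − d/p)))
    = √(2 × 25,450 × 270 / (11.9 × 0.38527)) ≈ 1,731.36

1,731 rolls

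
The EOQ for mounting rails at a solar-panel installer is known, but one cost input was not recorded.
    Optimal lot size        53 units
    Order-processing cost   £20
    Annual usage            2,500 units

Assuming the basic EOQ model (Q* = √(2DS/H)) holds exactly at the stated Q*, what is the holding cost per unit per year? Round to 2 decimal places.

Since Q* = (2DS/H)^½, squaring gives Q*²·H = 2DS.
H = 2DS / Q² = 2 × 2,500 × 20 / 53² = 35.5999

£35.60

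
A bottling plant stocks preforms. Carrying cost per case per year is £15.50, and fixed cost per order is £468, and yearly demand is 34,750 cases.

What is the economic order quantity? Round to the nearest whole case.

2DS/H = 2·34,750·468/15.5 = 2,098,451.61
EOQ = √2,098,451.61 ≈ 1,448.60

1,449 cases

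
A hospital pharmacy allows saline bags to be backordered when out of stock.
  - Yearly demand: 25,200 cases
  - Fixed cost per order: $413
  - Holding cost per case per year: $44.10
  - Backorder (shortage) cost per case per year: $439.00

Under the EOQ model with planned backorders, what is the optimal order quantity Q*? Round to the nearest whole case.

Basic EOQ = √(2·25,200·413/44.1) = 687.023
Backorder adjustment √((H+b)/b) = √((44.1+439)/439) = 1.0490
Q* = 687.023 × 1.0490 ≈ 720.70

721 cases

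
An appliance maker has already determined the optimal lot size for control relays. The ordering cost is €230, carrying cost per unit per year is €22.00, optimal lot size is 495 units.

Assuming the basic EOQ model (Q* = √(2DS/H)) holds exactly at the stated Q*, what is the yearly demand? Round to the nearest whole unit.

From Q* = √(2DS/H) ⇒ Q*² = 2DS/H.
D = Q²H / (2S) = 495² × 22 / (2 × 230) = 11,718.59

11,719 units per year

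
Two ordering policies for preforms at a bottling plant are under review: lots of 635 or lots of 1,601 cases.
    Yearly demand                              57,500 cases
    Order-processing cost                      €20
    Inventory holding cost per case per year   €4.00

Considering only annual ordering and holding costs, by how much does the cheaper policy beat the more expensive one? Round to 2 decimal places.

TC(Q) = (D/Q)S + (Q/2)H
TC(635) = (57,500/635)×20 + (635/2)×4 = €3,081.02
TC(1,601) = (57,500/1,601)×20 + (1,601/2)×4 = €3,920.30
Lots of 635 are cheaper by €839.28.

€839.28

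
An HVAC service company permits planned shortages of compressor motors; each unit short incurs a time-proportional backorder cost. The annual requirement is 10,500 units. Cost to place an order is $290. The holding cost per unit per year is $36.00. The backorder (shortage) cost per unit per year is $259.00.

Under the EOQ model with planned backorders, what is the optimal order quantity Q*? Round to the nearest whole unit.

Basic EOQ = √(2·10,500·290/36) = 411.299
Backorder adjustment √((H+b)/b) = √((36+259)/259) = 1.0672
Q* = 411.299 × 1.0672 ≈ 438.95

439 units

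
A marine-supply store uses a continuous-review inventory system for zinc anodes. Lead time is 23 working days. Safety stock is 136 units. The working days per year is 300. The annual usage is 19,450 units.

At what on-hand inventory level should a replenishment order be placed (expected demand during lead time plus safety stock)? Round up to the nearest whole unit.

Daily demand d = 19,450 / 300 = 64.833 units/day
Demand during lead time = 64.833 × 23 = 1,491.17
Reorder point = 1,491.17 + 136 = 1,627.17 → round up

1,628 units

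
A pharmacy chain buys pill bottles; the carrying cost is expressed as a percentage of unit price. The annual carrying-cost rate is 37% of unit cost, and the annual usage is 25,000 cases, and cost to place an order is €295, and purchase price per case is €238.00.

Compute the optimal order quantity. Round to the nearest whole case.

409 cases

H = i·C = 0.37 × €238 = €88.0600 per case-year
Optimal lot size Q* = (2 × 25,000 × €295 / €88.06)^½ ≈ 409.27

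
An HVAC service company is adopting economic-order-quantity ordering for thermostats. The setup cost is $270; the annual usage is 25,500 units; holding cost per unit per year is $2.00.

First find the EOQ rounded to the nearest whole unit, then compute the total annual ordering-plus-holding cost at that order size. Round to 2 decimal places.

EOQ = √(2DS/H) = √(2 × 25,500 × 270 / 2)
    = √(6,885,000.00) ≈ 2,623.93 → Q = 2,624 units
Annual ordering cost = (D/Q)·S = (25,500/2,624) × 270 = $2,623.86
Annual holding cost  = (Q/2)·H = (2,624/2) × 2 = $2,624.00
Total = $2,623.86 + $2,624.00 = $5,247.86

$5,247.86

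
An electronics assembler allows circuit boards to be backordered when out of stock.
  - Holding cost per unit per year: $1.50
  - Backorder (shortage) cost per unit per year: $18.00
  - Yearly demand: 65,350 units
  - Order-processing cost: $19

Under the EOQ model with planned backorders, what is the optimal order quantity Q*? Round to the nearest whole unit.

1,339 units

Basic EOQ = √(2·65,350·19/1.5) = 1,286.675
Backorder adjustment √((H+b)/b) = √((1.5+18)/18) = 1.0408
Q* = 1,286.675 × 1.0408 ≈ 1,339.21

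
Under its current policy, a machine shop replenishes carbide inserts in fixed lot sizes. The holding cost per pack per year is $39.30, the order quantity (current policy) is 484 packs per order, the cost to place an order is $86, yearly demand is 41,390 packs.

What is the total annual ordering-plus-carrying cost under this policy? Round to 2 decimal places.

Ordering: D/Q × S = 41,390/484 × $86 = $7,354.42
Holding:  Q/2 × H = 484/2 × $39.3 = $9,510.60
Total = $7,354.42 + $9,510.60 = $16,865.02

$16,865.02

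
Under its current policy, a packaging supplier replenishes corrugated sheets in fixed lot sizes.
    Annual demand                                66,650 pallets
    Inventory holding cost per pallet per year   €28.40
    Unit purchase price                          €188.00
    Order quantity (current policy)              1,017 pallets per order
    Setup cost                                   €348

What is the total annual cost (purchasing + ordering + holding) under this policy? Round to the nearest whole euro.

€12,567,448

Orders/yr = 66,650/1,017 = 65.536; ordering cost = 65.536 × €348 = €22,806.49
Average inventory = 1,017/2 = 508.5; holding cost = 508.5 × €28.4 = €14,441.40
Purchase cost = D·C = 66,650 × 188 = €12,530,200.00
Total = €22,806.49 + €14,441.40 + €12,530,200.00 = €12,567,447.89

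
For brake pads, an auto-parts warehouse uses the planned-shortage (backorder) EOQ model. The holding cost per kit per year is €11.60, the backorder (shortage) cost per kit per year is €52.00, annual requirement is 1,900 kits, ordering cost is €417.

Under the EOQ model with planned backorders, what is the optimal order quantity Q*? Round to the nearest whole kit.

409 kits

Q* = √(2DS/H) · √((H + b)/b)
   = √(2 × 1,900 × 417 / 11.6) · √((11.6 + 52) / 52)
   = 369.599 × 1.1059 ≈ 408.75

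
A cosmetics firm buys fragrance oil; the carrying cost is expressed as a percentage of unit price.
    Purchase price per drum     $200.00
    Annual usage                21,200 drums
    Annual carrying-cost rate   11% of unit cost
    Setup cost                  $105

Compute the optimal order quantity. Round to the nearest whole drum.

H = i·C = 0.11 × $200 = $22.0000 per drum-year
2DS/H = 2·21,200·105/22 = 202,363.64
EOQ = √202,363.64 ≈ 449.85

450 drums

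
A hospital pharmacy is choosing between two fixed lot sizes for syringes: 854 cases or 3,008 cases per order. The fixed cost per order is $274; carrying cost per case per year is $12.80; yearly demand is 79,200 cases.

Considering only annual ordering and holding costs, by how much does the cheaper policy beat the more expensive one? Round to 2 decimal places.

$4,410.81

For each Q, cost = (D/Q)·S + (Q/2)·H.
TC(854) = (79,200/854)×274 + (854/2)×12.8 = $30,876.37
TC(3,008) = (79,200/3,008)×274 + (3,008/2)×12.8 = $26,465.56
Cheaper: Q = 3,008.  Difference = $4,410.81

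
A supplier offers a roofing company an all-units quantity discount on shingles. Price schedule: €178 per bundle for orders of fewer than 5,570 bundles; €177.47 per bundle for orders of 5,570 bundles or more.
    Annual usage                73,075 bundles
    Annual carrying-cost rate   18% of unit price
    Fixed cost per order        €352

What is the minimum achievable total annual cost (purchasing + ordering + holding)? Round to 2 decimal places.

€13,047,949.16

H₁ = 18%×€178 = €32.0400;  H₂ = 18%×€177.47 = €31.9446
EOQ₁ = √(2×73,075×352/32.0400) = 1,267.14  (< 5,570, feasible at tier 1)
EOQ₂ = √(2×73,075×352/31.9446) = 1,269.03  (< 5,570 → use Q = 5,570 at tier-2 price)
TC(tier 1 (EOQ₁), Q≈1,267.1) = €13,047,949.16
TC(tier 2, Q≈5,570.0) = €13,062,203.99
Minimum at tier 1 (EOQ₁): €13,047,949.16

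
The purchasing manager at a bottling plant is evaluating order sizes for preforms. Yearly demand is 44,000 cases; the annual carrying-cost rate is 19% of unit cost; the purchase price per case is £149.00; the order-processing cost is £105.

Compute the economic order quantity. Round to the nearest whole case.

Carrying cost H = £149 × 19% = £28.3100/case/yr
2DS/H = 2·44,000·105/28.31 = 326,386.44
EOQ = √326,386.44 ≈ 571.30

571 cases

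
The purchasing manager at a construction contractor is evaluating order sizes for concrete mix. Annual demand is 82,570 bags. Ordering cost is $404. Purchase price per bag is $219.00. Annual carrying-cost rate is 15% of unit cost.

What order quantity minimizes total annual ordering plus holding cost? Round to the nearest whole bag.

1,425 bags

Holding cost per bag per year: H = 15% × $219 = $32.8500
2DS/H = 2·82,570·404/32.85 = 2,030,945.51
EOQ = √2,030,945.51 ≈ 1,425.11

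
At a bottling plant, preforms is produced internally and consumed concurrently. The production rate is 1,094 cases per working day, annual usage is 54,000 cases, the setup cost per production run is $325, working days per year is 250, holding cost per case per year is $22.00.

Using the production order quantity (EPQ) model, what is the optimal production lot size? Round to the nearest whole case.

Daily demand d = 54,000/250 = 216.000; p = 1094; 1 − d/p = 0.80256
EPQ = √(2DS / (H(1 − d/p)))
    = √(2 × 54,000 × 325 / (22 × 0.80256)) ≈ 1,409.95

1,410 cases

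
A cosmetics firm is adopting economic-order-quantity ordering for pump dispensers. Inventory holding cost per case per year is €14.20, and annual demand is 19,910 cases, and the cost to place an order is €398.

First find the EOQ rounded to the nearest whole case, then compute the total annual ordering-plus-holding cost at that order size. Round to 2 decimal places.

Q* = √(2·D·S / H) = √(2·19,910·398 / 14.2) = √1,116,081.7 ≈ 1,056.45 → Q = 1,056 cases
Orders/yr = 19,910/1,056 = 18.854; ordering cost = 18.854 × €398 = €7,503.96
Average inventory = 1,056/2 = 528; holding cost = 528 × €14.2 = €7,497.60
Total = €7,503.96 + €7,497.60 = €15,001.56

€15,001.56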